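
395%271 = 124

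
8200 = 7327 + 873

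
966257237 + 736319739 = 1702576976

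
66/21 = 3 + 1/7≈3.14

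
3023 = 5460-2437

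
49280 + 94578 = 143858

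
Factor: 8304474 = 2^1*3^1*1384079^1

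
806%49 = 22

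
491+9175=9666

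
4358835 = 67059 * 65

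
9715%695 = 680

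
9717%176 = 37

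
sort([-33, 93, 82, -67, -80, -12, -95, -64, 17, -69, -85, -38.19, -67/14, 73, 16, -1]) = [-95, -85, -80, -69, -67, -64, -38.19, -33, -12, -67/14, -1, 16, 17, 73, 82, 93]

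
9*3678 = 33102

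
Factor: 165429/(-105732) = -1*2^(-2)*89^(-1)*557^1 = -557/356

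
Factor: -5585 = -1*5^1*1117^1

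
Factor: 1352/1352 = 1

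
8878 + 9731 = 18609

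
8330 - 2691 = 5639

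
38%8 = 6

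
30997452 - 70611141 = -39613689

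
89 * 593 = 52777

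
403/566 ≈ 0.712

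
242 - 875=-633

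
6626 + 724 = 7350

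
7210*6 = 43260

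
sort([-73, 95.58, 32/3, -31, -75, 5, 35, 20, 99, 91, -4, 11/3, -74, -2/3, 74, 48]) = [-75, -74, -73, -31, -4, -2/3, 11/3, 5, 32/3, 20, 35, 48, 74, 91, 95.58, 99]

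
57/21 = 19/7 ≈ 2.71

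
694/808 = 347/404 ≈ 0.859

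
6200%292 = 68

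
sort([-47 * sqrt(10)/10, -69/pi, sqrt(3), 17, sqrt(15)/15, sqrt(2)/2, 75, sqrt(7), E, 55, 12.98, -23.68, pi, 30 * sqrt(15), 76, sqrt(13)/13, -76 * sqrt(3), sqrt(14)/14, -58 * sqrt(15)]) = [-58 * sqrt(15), -76 * sqrt(3), -23.68, -69/pi, -47 * sqrt(10)/10, sqrt(15)/15, sqrt(14)/14, sqrt(13)/13, sqrt(2)/2, sqrt(3), sqrt(7), E, pi, 12.98, 17, 55, 75, 76, 30 * sqrt(15)]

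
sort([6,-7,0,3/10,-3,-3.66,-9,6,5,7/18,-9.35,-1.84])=[-9.35,-9,-7,-3.66,-3,-1.84,0,3/10,7/18,5,6,6]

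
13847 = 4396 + 9451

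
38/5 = 7 + 3/5 = 7.60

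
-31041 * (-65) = 2017665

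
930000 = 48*19375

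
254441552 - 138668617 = 115772935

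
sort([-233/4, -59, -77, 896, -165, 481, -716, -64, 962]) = [-716, -165, -77, -64, -59, -233/4, 481, 896, 962]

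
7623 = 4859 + 2764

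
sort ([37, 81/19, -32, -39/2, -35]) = [-35, -32, -39/2, 81/19, 37]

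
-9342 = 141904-151246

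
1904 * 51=97104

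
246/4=61+1/2=61.50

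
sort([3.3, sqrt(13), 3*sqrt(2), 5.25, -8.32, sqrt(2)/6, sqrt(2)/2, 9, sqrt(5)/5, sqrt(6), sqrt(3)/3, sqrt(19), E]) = [-8.32, sqrt(2)/6, sqrt(5)/5, sqrt(3)/3, sqrt(2)/2, sqrt(6), E, 3.3, sqrt(13), 3*sqrt(2), sqrt(19), 5.25, 9]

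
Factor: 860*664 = 2^5*5^1*43^1*83^1 = 571040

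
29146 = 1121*26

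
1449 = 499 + 950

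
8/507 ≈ 0.0158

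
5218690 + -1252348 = 3966342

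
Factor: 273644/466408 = 2^(-1)*7^1*29^1*173^(-1) = 203/346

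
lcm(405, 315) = 2835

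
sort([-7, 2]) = [-7, 2]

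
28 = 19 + 9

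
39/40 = 0.975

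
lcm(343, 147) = 1029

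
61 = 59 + 2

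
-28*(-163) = 4564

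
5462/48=2731/24 ≈ 113.79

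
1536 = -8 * (-192)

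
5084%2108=868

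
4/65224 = 1/16306≈0.0000613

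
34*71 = 2414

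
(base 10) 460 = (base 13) 295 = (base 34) di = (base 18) 17a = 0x1cc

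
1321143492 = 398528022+922615470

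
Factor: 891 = 3^4 * 11^1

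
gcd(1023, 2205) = 3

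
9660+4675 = 14335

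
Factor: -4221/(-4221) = 1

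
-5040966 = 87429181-92470147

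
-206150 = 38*(-5425)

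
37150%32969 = 4181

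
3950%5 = 0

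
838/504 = 419/252 ≈ 1.66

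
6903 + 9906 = 16809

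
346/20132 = 173/10066 ≈ 0.0172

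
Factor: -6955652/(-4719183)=2^2*3^(-1)*7^(-1)*11^1*17^1*547^1*13219^(-1)=409156/277599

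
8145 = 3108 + 5037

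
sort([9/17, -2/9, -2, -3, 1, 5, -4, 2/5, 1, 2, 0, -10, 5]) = [-10, -4, -3, -2, -2/9, 0, 2/5, 9/17, 1, 1, 2, 5, 5]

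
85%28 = 1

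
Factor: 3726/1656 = 2^(-2) * 3^2 = 9/4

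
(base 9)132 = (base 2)1101110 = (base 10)110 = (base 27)42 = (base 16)6e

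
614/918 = 307/459 ≈ 0.669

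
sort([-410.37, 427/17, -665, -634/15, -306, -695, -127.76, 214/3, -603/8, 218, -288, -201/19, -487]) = [-695, -665, -487, -410.37, -306, -288, -127.76, -603/8, -634/15, -201/19, 427/17, 214/3, 218]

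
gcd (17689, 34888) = 49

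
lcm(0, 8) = 0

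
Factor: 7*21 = 3^1*7^2 = 147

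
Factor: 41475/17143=3^1*5^2*31^ (-1)=75/31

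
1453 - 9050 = -7597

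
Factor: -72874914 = -1*2^1*3^1*7^1*1735117^1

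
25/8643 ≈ 0.00289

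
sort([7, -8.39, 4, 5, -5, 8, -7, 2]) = [-8.39, -7, -5, 2, 4, 5, 7, 8]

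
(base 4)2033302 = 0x23f2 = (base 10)9202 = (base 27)cgm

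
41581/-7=-5940 - 1/7 ≈ -5940.14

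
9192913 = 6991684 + 2201229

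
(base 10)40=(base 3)1111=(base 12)34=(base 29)1b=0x28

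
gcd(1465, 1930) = 5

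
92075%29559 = 3398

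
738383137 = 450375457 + 288007680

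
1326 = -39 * (-34)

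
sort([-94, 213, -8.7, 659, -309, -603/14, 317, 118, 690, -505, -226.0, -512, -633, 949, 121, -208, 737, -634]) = [-634, -633, -512, -505, -309, -226.0, -208, -94, -603/14, -8.7, 118, 121, 213, 317, 659, 690, 737, 949]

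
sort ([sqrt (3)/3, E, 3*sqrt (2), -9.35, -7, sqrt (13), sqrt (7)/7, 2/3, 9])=[-9.35, -7, sqrt (7)/7, sqrt (3)/3, 2/3, E, sqrt (13), 3*sqrt (2), 9]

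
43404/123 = 352 + 36/41 ≈ 352.88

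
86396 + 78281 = 164677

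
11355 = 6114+5241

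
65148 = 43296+21852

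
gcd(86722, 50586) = 2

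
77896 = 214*364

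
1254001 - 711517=542484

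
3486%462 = 252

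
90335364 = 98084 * 921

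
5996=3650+2346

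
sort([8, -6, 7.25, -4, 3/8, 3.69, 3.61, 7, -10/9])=[-6, -4, -10/9, 3/8, 3.61, 3.69, 7, 7.25, 8]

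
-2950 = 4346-7296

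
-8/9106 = -4/4553 ≈ -0.000879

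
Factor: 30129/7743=11^2 * 29^(-1) * 83^1 * 89^(-1)=10043/2581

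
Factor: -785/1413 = -1*3^(-2)*5^1 = -5/9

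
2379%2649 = 2379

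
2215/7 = 316 + 3/7 ≈ 316.43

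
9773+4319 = 14092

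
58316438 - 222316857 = -164000419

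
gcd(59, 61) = 1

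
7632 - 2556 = 5076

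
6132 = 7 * 876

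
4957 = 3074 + 1883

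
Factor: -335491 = -1*13^1*131^1*197^1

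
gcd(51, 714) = 51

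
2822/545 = 5 + 97/545 ≈ 5.18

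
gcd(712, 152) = 8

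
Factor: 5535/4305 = 3^2 * 7^(-1) = 9/7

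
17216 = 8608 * 2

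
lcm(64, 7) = 448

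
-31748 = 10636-42384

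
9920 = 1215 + 8705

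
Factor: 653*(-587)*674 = -1*2^1*337^1*587^1*653^1 = -258351614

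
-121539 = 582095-703634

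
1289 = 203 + 1086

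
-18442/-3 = 6147+1/3 ≈ 6147.33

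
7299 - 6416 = 883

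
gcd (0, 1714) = 1714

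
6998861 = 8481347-1482486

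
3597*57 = 205029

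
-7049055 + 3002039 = -4047016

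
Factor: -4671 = -1*3^3*173^1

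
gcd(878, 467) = 1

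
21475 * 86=1846850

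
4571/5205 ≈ 0.878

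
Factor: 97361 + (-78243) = 2^1*11^2*79^1 = 19118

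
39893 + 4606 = 44499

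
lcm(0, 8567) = 0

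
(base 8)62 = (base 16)32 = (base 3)1212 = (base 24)22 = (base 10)50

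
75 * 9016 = 676200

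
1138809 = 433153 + 705656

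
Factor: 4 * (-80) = -1 * 2^6 * 5^1 = -320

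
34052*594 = 20226888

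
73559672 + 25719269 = 99278941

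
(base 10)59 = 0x3b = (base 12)4b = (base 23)2d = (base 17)38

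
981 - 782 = 199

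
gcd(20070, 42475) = 5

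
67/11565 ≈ 0.00579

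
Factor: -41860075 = -1 * 5^2 * 31^1 * 54013^1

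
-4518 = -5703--1185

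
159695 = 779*205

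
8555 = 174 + 8381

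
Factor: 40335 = 3^1*5^1*2689^1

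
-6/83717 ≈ -0.0000717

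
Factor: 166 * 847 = 2^1 * 7^1 * 11^2 * 83^1 = 140602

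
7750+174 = 7924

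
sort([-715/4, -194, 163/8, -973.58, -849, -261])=[-973.58, -849, -261, -194, -715/4, 163/8]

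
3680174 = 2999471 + 680703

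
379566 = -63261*(-6)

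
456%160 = 136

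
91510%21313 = 6258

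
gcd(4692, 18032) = 92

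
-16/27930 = -8/13965 ≈ -0.000573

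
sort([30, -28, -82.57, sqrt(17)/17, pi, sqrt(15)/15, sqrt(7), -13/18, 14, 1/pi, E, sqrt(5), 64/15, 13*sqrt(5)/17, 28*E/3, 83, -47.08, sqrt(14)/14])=[-82.57, -47.08, -28, -13/18, sqrt(17)/17, sqrt(15)/15, sqrt(14)/14, 1/pi, 13*sqrt(5)/17, sqrt(5), sqrt(7), E, pi, 64/15, 14, 28*E/3, 30, 83]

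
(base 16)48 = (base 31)2a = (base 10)72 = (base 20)3c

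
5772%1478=1338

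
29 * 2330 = 67570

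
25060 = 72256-47196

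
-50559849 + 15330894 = -35228955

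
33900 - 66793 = -32893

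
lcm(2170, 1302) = 6510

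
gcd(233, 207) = 1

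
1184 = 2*592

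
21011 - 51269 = -30258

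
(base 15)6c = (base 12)86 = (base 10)102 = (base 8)146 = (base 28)3i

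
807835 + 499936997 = 500744832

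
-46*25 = -1150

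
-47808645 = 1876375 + -49685020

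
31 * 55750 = 1728250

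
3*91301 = 273903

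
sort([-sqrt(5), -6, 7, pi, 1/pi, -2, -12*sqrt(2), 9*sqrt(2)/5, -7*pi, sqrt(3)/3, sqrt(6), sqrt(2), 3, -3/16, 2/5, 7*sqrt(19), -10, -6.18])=[-7*pi, -12*sqrt(2), -10, -6.18, -6, -sqrt(5), -2, -3/16, 1/pi, 2/5, sqrt(3)/3, sqrt(2), sqrt(6), 9*sqrt(2)/5, 3, pi, 7, 7*sqrt(19)]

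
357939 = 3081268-2723329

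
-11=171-182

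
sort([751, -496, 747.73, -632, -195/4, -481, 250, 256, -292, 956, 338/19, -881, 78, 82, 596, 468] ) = [-881, -632, -496, -481, -292, -195/4, 338/19, 78, 82, 250, 256, 468, 596, 747.73, 751, 956] 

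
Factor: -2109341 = -1*13^1*162257^1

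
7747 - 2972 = 4775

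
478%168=142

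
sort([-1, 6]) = [-1, 6]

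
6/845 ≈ 0.00710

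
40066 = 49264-9198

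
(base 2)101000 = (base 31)19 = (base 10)40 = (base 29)1b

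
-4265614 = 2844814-7110428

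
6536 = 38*172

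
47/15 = 3 + 2/15 ≈ 3.13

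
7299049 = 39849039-32549990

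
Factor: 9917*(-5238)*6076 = -1*2^3*3^3*7^2*31^1*47^1*97^1*211^1 = -315619314696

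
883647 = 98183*9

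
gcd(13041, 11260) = 1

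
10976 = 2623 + 8353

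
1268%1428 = 1268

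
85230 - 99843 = -14613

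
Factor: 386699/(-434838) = -1*2^(-1)*3^(-1)*17^1*43^1*137^(-1) = -731/822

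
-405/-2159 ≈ 0.188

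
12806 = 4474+8332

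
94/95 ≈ 0.989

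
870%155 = 95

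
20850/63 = 330 + 20/21 ≈ 330.95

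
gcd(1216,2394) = 38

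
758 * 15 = 11370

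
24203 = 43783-19580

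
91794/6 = 15299 = 15299.00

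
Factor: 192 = 2^6 * 3^1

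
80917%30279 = 20359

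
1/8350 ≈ 0.000120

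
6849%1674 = 153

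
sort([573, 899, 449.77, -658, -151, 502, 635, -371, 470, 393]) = [-658, -371, -151, 393, 449.77, 470, 502, 573, 635, 899]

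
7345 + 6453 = 13798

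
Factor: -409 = -1*409^1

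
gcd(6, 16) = 2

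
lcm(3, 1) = 3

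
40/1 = 40 = 40.00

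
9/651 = 3/217≈0.0138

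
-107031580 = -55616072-51415508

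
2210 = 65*34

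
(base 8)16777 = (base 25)c74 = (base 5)221204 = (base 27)aeb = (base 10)7679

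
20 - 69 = -49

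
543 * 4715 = 2560245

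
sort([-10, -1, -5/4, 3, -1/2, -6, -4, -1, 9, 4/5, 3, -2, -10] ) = [-10, -10, -6, -4, -2, -5/4, -1, -1, -1/2, 4/5, 3, 3, 9] 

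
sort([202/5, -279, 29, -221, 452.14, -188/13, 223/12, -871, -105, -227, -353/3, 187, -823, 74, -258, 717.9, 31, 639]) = [-871, -823, -279, -258, -227, -221, -353/3, -105, -188/13, 223/12, 29, 31, 202/5, 74, 187, 452.14, 639, 717.9]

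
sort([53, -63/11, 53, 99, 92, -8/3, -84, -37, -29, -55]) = [-84, -55, -37, -29, -63/11, -8/3, 53, 53, 92, 99]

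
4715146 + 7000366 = 11715512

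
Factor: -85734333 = -1*3^2*9526037^1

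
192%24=0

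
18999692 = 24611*772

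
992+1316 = 2308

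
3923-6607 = -2684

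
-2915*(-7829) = 22821535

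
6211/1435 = 4+471/1435 ≈ 4.33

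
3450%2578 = 872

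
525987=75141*7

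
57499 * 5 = 287495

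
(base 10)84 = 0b1010100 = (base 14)60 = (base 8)124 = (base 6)220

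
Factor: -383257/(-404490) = 2^(-1)*3^(-1)*5^(-1)*7^1*97^(-1)*139^(-1)*54751^1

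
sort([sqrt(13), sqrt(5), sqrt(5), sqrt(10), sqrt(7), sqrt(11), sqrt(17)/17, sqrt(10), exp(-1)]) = [sqrt(17)/17, exp(-1), sqrt(5), sqrt(5), sqrt(7), sqrt(10), sqrt(10), sqrt(11), sqrt(13)]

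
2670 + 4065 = 6735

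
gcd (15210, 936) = 234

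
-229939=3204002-3433941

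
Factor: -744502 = -1 * 2^1 * 11^1 * 43^1 * 787^1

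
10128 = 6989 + 3139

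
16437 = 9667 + 6770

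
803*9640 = 7740920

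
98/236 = 49/118 ≈ 0.415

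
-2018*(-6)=12108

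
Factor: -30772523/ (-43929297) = 3^ (-5) * 149^1 * 180779^ (-1) * 206527^1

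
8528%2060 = 288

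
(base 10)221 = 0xdd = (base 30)7b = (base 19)bc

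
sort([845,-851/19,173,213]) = [-851/19,173,213,845]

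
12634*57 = 720138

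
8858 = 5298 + 3560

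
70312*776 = 54562112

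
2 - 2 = 0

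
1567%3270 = 1567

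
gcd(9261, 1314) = 9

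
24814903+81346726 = 106161629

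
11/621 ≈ 0.0177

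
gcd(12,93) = 3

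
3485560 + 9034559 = 12520119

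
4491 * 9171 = 41186961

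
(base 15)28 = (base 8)46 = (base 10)38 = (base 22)1g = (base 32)16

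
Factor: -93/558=-1*2^(-1)*3^(-1)=-1/6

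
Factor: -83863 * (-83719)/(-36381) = -1 * 3^(-1) * 13^1 * 67^(-1) * 181^(-1) * 6451^1 * 83719^1 = -7020926497/36381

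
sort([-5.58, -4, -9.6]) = [-9.6, -5.58, -4]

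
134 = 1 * 134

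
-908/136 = -6 - 23/34 ≈ -6.68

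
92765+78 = 92843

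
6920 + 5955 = 12875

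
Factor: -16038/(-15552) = 2^(-5)*3^1*11^1 = 33/32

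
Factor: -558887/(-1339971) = 3^(-1)*7^1*79841^1*446657^(-1)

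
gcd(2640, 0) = 2640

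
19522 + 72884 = 92406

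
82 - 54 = 28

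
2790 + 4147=6937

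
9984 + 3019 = 13003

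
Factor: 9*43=3^2*43^1=387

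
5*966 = 4830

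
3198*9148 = 29255304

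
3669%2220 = 1449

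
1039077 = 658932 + 380145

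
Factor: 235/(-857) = -1 * 5^1 * 47^1 * 857^(-1)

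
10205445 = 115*88743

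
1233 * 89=109737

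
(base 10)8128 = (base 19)139f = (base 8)17700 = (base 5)230003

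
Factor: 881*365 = 5^1*73^1*881^1 = 321565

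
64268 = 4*16067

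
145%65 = 15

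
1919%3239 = 1919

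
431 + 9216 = 9647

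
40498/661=61 + 177/661 ≈ 61.27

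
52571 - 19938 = 32633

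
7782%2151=1329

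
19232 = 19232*1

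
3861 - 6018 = -2157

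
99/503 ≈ 0.197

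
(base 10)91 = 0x5b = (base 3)10101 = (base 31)2t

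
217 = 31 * 7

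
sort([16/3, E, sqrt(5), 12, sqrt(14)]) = [sqrt(5), E, sqrt(14), 16/3, 12]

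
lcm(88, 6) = 264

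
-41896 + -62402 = -104298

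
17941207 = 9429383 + 8511824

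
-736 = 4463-5199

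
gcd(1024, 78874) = 2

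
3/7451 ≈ 0.000403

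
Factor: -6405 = -1 * 3^1 * 5^1 * 7^1 * 61^1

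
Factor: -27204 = -1 * 2^2 * 3^1 * 2267^1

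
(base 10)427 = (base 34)cj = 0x1ab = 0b110101011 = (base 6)1551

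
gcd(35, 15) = 5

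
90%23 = 21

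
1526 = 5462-3936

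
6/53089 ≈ 0.000113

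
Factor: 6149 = 11^1 * 13^1 * 43^1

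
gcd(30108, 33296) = 4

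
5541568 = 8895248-3353680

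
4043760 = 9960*406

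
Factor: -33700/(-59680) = 2^(-3) * 5^1 * 337^1 * 373^(-1) = 1685/2984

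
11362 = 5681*2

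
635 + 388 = 1023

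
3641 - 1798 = 1843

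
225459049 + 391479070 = 616938119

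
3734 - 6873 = -3139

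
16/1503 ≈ 0.0106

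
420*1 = 420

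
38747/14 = 2767 + 9/14 ≈ 2767.64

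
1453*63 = 91539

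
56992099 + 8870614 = 65862713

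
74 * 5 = 370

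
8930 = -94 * (-95)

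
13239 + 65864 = 79103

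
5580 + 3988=9568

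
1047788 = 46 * 22778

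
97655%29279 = 9818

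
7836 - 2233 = 5603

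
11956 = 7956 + 4000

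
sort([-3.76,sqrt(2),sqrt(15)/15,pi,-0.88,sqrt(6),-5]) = [-5,-3.76,-0.88,sqrt(15)/15,sqrt(2),sqrt(6),pi]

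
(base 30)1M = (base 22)28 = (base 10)52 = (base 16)34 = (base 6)124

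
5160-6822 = -1662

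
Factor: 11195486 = 2^1*17^1*59^1*5581^1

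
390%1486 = 390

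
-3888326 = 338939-4227265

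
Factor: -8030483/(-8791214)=2^(-1)*19^1*167^(-1)*26321^(-1)*422657^1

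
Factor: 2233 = 7^1*11^1*29^1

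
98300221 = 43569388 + 54730833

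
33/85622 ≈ 0.000385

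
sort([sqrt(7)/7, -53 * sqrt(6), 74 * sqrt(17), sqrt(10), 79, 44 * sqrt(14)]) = [-53 * sqrt(6), sqrt(7)/7, sqrt(10), 79, 44 * sqrt(14), 74 * sqrt(17)]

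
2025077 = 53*38209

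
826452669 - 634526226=191926443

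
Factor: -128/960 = -1*2^1*3^ (-1)*5^ (-1) = -2/15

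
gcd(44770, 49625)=5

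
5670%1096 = 190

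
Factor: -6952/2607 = -1*2^3*3^(-1) = -8/3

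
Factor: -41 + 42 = 1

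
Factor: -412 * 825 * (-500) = 2^4 * 3^1 * 5^5 * 11^1 * 103^1 = 169950000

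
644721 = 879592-234871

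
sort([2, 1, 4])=[1, 2, 4]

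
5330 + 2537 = 7867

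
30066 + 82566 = 112632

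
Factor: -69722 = -1 * 2^1 * 71^1 * 491^1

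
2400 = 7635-5235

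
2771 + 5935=8706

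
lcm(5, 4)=20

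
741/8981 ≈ 0.0825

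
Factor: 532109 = 409^1 * 1301^1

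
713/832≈0.857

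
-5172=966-6138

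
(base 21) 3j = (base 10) 82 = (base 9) 101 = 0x52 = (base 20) 42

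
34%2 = 0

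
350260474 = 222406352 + 127854122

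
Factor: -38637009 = -1 * 3^2 * 131^1 * 32771^1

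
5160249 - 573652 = 4586597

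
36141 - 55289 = -19148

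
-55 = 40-95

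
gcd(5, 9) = 1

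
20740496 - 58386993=-37646497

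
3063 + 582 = 3645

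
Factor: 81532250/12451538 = 5^3 * 11^ (-1) * 101^1 * 3229^1 * 565979^ (-1) = 40766125/6225769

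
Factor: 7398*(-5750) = -1*2^2*3^3*5^3*23^1*137^1 = -42538500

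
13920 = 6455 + 7465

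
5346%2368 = 610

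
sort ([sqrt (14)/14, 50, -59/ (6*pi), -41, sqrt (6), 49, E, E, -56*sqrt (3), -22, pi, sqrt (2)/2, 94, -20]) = [-56*sqrt (3), -41, -22, -20, -59/ (6*pi), sqrt (14)/14, sqrt (2)/2, sqrt (6), E, E, pi, 49, 50, 94]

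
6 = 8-2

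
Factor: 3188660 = 2^2*5^1*31^1*37^1*139^1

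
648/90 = 36/5 = 7.20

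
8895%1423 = 357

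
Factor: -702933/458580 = -1 * 2^(-2) * 5^(-1) * 7^1 * 11^1 * 17^1 * 179^1 * 7643^(-1) = -234311/152860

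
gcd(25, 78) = 1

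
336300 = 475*708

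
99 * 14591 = 1444509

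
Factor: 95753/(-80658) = -1*2^(-1)*3^(-2)*7^1*4481^(-1)*13679^1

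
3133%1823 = 1310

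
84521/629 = 134 + 235/629 ≈ 134.37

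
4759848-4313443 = 446405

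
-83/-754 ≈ 0.110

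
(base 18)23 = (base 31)18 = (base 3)1110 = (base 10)39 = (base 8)47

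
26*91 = 2366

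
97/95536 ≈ 0.00102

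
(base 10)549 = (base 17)1f5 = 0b1000100101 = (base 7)1413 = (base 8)1045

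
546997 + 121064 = 668061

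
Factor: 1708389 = 3^2*83^1*2287^1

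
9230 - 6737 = 2493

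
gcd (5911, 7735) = 1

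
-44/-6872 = 11/1718 ≈ 0.00640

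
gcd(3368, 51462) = 2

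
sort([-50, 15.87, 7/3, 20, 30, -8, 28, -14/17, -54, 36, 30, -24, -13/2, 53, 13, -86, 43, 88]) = [-86, -54, -50, -24, -8, -13/2, -14/17, 7/3, 13, 15.87, 20, 28, 30, 30, 36, 43, 53, 88]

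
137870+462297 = 600167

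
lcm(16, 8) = 16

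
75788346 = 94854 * 799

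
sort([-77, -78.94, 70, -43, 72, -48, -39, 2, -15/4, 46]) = [-78.94, -77, -48, -43, -39, -15/4, 2, 46, 70, 72]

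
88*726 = 63888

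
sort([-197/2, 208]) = [-197/2, 208]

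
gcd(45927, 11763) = 9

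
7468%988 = 552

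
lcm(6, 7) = 42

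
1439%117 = 35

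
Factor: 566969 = 13^1*43613^1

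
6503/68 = 95 + 43/68 ≈ 95.63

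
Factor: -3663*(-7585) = 3^2*5^1*11^1*37^2*41^1 = 27783855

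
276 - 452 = -176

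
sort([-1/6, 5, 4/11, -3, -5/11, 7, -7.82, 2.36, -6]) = [-7.82, -6, -3, -5/11, -1/6, 4/11, 2.36, 5, 7]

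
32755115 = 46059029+-13303914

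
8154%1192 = 1002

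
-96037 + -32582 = -128619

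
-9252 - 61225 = -70477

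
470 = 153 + 317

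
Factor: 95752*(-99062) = -1*2^4*11969^1*49531^1 = -9485384624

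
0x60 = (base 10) 96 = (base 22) 48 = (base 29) 39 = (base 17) 5b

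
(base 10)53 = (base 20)2d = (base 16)35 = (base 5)203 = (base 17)32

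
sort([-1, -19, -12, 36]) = [-19, -12, -1, 36]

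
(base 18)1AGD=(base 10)9373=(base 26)DMD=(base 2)10010010011101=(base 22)J81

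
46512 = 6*7752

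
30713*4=122852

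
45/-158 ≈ -0.285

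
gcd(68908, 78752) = 9844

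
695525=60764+634761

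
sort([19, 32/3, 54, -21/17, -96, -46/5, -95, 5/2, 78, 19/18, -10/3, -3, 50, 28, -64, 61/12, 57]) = [-96, -95, -64, -46/5, -10/3, -3, -21/17, 19/18, 5/2, 61/12, 32/3, 19, 28, 50, 54, 57, 78]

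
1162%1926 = 1162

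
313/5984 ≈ 0.0523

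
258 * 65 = 16770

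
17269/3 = 5756 + 1/3 ≈ 5756.33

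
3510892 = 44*79793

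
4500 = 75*60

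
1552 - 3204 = -1652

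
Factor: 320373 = 3^2*35597^1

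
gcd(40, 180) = 20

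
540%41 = 7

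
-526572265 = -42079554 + -484492711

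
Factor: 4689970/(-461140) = -1*2^(-1)*53^1*8849^1*23057^(-1) = -468997/46114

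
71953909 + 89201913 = 161155822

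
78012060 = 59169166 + 18842894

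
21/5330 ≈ 0.00394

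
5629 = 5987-358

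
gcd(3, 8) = 1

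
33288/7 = 4755 + 3/7 ≈ 4755.43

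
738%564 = 174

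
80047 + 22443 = 102490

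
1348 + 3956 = 5304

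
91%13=0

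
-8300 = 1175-9475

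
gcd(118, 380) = 2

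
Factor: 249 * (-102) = -1 * 2^1 * 3^2 * 17^1 * 83^1 = -25398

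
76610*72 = 5515920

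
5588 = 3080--2508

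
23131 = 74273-51142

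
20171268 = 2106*9578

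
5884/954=6+80/477 ≈ 6.17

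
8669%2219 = 2012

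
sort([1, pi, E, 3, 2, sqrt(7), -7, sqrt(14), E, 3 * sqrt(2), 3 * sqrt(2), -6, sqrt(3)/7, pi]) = [-7, -6, sqrt(3)/7, 1, 2, sqrt(7), E, E, 3, pi, pi, sqrt(14), 3 * sqrt(2), 3 * sqrt(2)]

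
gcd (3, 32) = 1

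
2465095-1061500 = 1403595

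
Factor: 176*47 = 2^4*11^1*47^1 = 8272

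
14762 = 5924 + 8838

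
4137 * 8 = 33096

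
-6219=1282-7501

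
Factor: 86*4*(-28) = -1*2^5*7^1*43^1 = -9632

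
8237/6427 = 1 + 1810/6427≈1.28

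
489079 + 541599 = 1030678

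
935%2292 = 935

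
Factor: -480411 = -1 * 3^6 * 659^1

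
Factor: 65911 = 19^1*3469^1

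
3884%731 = 229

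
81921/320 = 256 + 1/320 ≈ 256.00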